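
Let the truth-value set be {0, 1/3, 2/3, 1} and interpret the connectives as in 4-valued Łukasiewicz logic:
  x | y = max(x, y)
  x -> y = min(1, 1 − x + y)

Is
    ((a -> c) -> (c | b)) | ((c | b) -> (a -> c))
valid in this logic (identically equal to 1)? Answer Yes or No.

At a = 2/3, b = 1/3, c = 0, for instance:
a -> c = 2/3 -> 0 = 1/3
c | b = 0 | 1/3 = 1/3
(a -> c) -> (c | b) = 1/3 -> 1/3 = 1
(c | b) -> (a -> c) = 1/3 -> 1/3 = 1
((a -> c) -> (c | b)) | ((c | b) -> (a -> c)) = 1 | 1 = 1
and checking the remaining 63 assignments likewise gives ≥ 1 in every case.

Yes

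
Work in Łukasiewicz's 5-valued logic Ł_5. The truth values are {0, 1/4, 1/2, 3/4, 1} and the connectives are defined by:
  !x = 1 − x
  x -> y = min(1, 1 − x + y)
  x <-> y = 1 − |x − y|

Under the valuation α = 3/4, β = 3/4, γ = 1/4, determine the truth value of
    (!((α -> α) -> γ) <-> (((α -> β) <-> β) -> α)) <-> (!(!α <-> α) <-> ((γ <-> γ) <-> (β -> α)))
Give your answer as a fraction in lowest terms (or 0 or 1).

3/4

α -> α = 3/4 -> 3/4 = 1
(α -> α) -> γ = 1 -> 1/4 = 1/4
!((α -> α) -> γ) = !1/4 = 3/4
α -> β = 3/4 -> 3/4 = 1
(α -> β) <-> β = 1 <-> 3/4 = 3/4
((α -> β) <-> β) -> α = 3/4 -> 3/4 = 1
!((α -> α) -> γ) <-> (((α -> β) <-> β) -> α) = 3/4 <-> 1 = 3/4
!α = !3/4 = 1/4
!α <-> α = 1/4 <-> 3/4 = 1/2
!(!α <-> α) = !1/2 = 1/2
γ <-> γ = 1/4 <-> 1/4 = 1
β -> α = 3/4 -> 3/4 = 1
(γ <-> γ) <-> (β -> α) = 1 <-> 1 = 1
!(!α <-> α) <-> ((γ <-> γ) <-> (β -> α)) = 1/2 <-> 1 = 1/2
(!((α -> α) -> γ) <-> (((α -> β) <-> β) -> α)) <-> (!(!α <-> α) <-> ((γ <-> γ) <-> (β -> α))) = 3/4 <-> 1/2 = 3/4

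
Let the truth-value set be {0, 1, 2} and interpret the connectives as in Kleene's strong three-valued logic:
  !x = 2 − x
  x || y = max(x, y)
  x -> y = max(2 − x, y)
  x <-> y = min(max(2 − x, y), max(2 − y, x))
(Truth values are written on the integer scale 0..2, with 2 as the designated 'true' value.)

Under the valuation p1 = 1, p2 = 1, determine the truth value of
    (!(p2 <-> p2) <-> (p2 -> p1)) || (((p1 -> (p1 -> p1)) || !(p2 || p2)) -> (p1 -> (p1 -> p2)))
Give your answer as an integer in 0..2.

1

p2 <-> p2 = 1 <-> 1 = 1
!(p2 <-> p2) = !1 = 1
p2 -> p1 = 1 -> 1 = 1
!(p2 <-> p2) <-> (p2 -> p1) = 1 <-> 1 = 1
p1 -> p1 = 1 -> 1 = 1
p1 -> (p1 -> p1) = 1 -> 1 = 1
p2 || p2 = 1 || 1 = 1
!(p2 || p2) = !1 = 1
(p1 -> (p1 -> p1)) || !(p2 || p2) = 1 || 1 = 1
p1 -> p2 = 1 -> 1 = 1
p1 -> (p1 -> p2) = 1 -> 1 = 1
((p1 -> (p1 -> p1)) || !(p2 || p2)) -> (p1 -> (p1 -> p2)) = 1 -> 1 = 1
(!(p2 <-> p2) <-> (p2 -> p1)) || (((p1 -> (p1 -> p1)) || !(p2 || p2)) -> (p1 -> (p1 -> p2))) = 1 || 1 = 1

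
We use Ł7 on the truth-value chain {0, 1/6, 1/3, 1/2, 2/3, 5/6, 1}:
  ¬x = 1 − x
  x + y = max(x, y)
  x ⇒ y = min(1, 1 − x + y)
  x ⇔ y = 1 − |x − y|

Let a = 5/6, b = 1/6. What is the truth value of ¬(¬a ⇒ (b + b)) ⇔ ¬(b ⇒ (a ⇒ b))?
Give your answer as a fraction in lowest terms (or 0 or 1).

1

¬a = ¬5/6 = 1/6
b + b = 1/6 + 1/6 = 1/6
¬a ⇒ (b + b) = 1/6 ⇒ 1/6 = 1
¬(¬a ⇒ (b + b)) = ¬1 = 0
a ⇒ b = 5/6 ⇒ 1/6 = 1/3
b ⇒ (a ⇒ b) = 1/6 ⇒ 1/3 = 1
¬(b ⇒ (a ⇒ b)) = ¬1 = 0
¬(¬a ⇒ (b + b)) ⇔ ¬(b ⇒ (a ⇒ b)) = 0 ⇔ 0 = 1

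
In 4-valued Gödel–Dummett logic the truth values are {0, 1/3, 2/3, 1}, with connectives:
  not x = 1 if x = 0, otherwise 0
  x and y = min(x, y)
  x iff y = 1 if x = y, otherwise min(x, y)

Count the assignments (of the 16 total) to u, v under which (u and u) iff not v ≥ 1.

4

u = 0, v = 0 ↦ 0  <
u = 0, v = 1/3 ↦ 1  ≥
u = 0, v = 2/3 ↦ 1  ≥
u = 0, v = 1 ↦ 1  ≥
u = 1/3, v = 0 ↦ 1/3  <
u = 1/3, v = 1/3 ↦ 0  <
u = 1/3, v = 2/3 ↦ 0  <
u = 1/3, v = 1 ↦ 0  <
u = 2/3, v = 0 ↦ 2/3  <
u = 2/3, v = 1/3 ↦ 0  <
u = 2/3, v = 2/3 ↦ 0  <
u = 2/3, v = 1 ↦ 0  <
u = 1, v = 0 ↦ 1  ≥
u = 1, v = 1/3 ↦ 0  <
u = 1, v = 2/3 ↦ 0  <
u = 1, v = 1 ↦ 0  <
So 4 of the 16 assignments meet the threshold.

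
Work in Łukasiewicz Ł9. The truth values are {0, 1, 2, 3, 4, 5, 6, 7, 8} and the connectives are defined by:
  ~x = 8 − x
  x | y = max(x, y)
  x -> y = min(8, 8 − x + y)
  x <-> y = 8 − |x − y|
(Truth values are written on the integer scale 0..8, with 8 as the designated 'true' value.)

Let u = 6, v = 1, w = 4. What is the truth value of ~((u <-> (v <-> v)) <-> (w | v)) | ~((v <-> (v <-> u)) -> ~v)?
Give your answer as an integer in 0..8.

2

v <-> v = 1 <-> 1 = 8
u <-> (v <-> v) = 6 <-> 8 = 6
w | v = 4 | 1 = 4
(u <-> (v <-> v)) <-> (w | v) = 6 <-> 4 = 6
~((u <-> (v <-> v)) <-> (w | v)) = ~6 = 2
v <-> u = 1 <-> 6 = 3
v <-> (v <-> u) = 1 <-> 3 = 6
~v = ~1 = 7
(v <-> (v <-> u)) -> ~v = 6 -> 7 = 8
~((v <-> (v <-> u)) -> ~v) = ~8 = 0
~((u <-> (v <-> v)) <-> (w | v)) | ~((v <-> (v <-> u)) -> ~v) = 2 | 0 = 2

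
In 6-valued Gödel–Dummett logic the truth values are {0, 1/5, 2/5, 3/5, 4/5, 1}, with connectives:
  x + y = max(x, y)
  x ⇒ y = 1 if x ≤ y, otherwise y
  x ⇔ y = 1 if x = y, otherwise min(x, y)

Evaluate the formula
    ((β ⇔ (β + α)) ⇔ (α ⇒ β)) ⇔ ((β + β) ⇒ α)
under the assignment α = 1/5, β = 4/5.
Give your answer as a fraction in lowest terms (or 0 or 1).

1/5

β + α = 4/5 + 1/5 = 4/5
β ⇔ (β + α) = 4/5 ⇔ 4/5 = 1
α ⇒ β = 1/5 ⇒ 4/5 = 1
(β ⇔ (β + α)) ⇔ (α ⇒ β) = 1 ⇔ 1 = 1
β + β = 4/5 + 4/5 = 4/5
(β + β) ⇒ α = 4/5 ⇒ 1/5 = 1/5
((β ⇔ (β + α)) ⇔ (α ⇒ β)) ⇔ ((β + β) ⇒ α) = 1 ⇔ 1/5 = 1/5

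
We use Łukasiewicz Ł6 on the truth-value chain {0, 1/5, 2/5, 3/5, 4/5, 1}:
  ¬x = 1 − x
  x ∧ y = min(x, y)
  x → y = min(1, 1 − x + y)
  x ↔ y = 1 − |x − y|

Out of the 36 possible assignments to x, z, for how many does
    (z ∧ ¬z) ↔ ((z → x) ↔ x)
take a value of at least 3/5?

value 1: 6 assignments (counts)
value 4/5: 7 assignments (counts)
value 3/5: 4 assignments (counts)
value 2/5: 9 assignments
value 1/5: 3 assignments
value 0: 7 assignments
So 17 of the 36 assignments meet the threshold.

17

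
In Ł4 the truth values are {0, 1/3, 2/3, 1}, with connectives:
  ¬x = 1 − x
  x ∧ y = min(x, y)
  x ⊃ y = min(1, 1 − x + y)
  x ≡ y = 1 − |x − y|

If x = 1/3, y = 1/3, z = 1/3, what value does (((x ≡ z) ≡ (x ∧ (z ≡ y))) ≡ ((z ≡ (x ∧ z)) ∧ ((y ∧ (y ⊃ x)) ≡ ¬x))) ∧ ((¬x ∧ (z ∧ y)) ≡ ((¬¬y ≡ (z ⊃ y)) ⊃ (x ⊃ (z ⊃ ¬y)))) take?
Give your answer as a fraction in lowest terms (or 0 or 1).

x ≡ z = 1/3 ≡ 1/3 = 1
z ≡ y = 1/3 ≡ 1/3 = 1
x ∧ (z ≡ y) = 1/3 ∧ 1 = 1/3
(x ≡ z) ≡ (x ∧ (z ≡ y)) = 1 ≡ 1/3 = 1/3
x ∧ z = 1/3 ∧ 1/3 = 1/3
z ≡ (x ∧ z) = 1/3 ≡ 1/3 = 1
y ⊃ x = 1/3 ⊃ 1/3 = 1
y ∧ (y ⊃ x) = 1/3 ∧ 1 = 1/3
¬x = ¬1/3 = 2/3
(y ∧ (y ⊃ x)) ≡ ¬x = 1/3 ≡ 2/3 = 2/3
(z ≡ (x ∧ z)) ∧ ((y ∧ (y ⊃ x)) ≡ ¬x) = 1 ∧ 2/3 = 2/3
((x ≡ z) ≡ (x ∧ (z ≡ y))) ≡ ((z ≡ (x ∧ z)) ∧ ((y ∧ (y ⊃ x)) ≡ ¬x)) = 1/3 ≡ 2/3 = 2/3
¬x = ¬1/3 = 2/3
z ∧ y = 1/3 ∧ 1/3 = 1/3
¬x ∧ (z ∧ y) = 2/3 ∧ 1/3 = 1/3
¬y = ¬1/3 = 2/3
¬¬y = ¬2/3 = 1/3
z ⊃ y = 1/3 ⊃ 1/3 = 1
¬¬y ≡ (z ⊃ y) = 1/3 ≡ 1 = 1/3
¬y = ¬1/3 = 2/3
z ⊃ ¬y = 1/3 ⊃ 2/3 = 1
x ⊃ (z ⊃ ¬y) = 1/3 ⊃ 1 = 1
(¬¬y ≡ (z ⊃ y)) ⊃ (x ⊃ (z ⊃ ¬y)) = 1/3 ⊃ 1 = 1
(¬x ∧ (z ∧ y)) ≡ ((¬¬y ≡ (z ⊃ y)) ⊃ (x ⊃ (z ⊃ ¬y))) = 1/3 ≡ 1 = 1/3
(((x ≡ z) ≡ (x ∧ (z ≡ y))) ≡ ((z ≡ (x ∧ z)) ∧ ((y ∧ (y ⊃ x)) ≡ ¬x))) ∧ ((¬x ∧ (z ∧ y)) ≡ ((¬¬y ≡ (z ⊃ y)) ⊃ (x ⊃ (z ⊃ ¬y)))) = 2/3 ∧ 1/3 = 1/3

1/3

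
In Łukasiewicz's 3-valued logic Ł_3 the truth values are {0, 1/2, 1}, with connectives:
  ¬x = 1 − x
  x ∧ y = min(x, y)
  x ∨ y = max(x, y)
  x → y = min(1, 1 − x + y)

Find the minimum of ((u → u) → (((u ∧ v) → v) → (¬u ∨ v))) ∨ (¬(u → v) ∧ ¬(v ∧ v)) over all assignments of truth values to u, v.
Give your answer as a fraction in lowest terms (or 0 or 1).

Take u = 1/2, v = 0:
u → u = 1/2 → 1/2 = 1
u ∧ v = 1/2 ∧ 0 = 0
(u ∧ v) → v = 0 → 0 = 1
¬u = ¬1/2 = 1/2
¬u ∨ v = 1/2 ∨ 0 = 1/2
((u ∧ v) → v) → (¬u ∨ v) = 1 → 1/2 = 1/2
(u → u) → (((u ∧ v) → v) → (¬u ∨ v)) = 1 → 1/2 = 1/2
u → v = 1/2 → 0 = 1/2
¬(u → v) = ¬1/2 = 1/2
v ∧ v = 0 ∧ 0 = 0
¬(v ∧ v) = ¬0 = 1
¬(u → v) ∧ ¬(v ∧ v) = 1/2 ∧ 1 = 1/2
((u → u) → (((u ∧ v) → v) → (¬u ∨ v))) ∨ (¬(u → v) ∧ ¬(v ∧ v)) = 1/2 ∨ 1/2 = 1/2
No assignment yields a value below 1/2, so this is the minimum.

1/2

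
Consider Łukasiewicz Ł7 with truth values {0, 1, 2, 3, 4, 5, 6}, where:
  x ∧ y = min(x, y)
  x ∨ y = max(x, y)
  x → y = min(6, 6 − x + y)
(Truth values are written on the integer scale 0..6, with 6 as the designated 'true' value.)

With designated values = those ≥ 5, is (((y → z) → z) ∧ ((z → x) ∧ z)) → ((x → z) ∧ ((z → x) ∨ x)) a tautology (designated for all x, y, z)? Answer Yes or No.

At x = 2, y = 6, z = 1, for instance:
y → z = 6 → 1 = 1
(y → z) → z = 1 → 1 = 6
z → x = 1 → 2 = 6
(z → x) ∧ z = 6 ∧ 1 = 1
((y → z) → z) ∧ ((z → x) ∧ z) = 6 ∧ 1 = 1
x → z = 2 → 1 = 5
z → x = 1 → 2 = 6
(z → x) ∨ x = 6 ∨ 2 = 6
(x → z) ∧ ((z → x) ∨ x) = 5 ∧ 6 = 5
(((y → z) → z) ∧ ((z → x) ∧ z)) → ((x → z) ∧ ((z → x) ∨ x)) = 1 → 5 = 6
and checking the remaining 342 assignments likewise gives ≥ 5 in every case.

Yes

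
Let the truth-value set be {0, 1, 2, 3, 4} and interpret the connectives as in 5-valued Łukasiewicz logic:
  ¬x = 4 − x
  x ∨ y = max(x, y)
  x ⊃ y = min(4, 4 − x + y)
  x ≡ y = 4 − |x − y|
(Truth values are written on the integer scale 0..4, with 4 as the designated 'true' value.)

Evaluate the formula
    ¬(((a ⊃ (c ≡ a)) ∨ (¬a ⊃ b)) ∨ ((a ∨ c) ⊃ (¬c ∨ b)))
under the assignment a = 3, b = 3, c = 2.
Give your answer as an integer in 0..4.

0

c ≡ a = 2 ≡ 3 = 3
a ⊃ (c ≡ a) = 3 ⊃ 3 = 4
¬a = ¬3 = 1
¬a ⊃ b = 1 ⊃ 3 = 4
(a ⊃ (c ≡ a)) ∨ (¬a ⊃ b) = 4 ∨ 4 = 4
a ∨ c = 3 ∨ 2 = 3
¬c = ¬2 = 2
¬c ∨ b = 2 ∨ 3 = 3
(a ∨ c) ⊃ (¬c ∨ b) = 3 ⊃ 3 = 4
((a ⊃ (c ≡ a)) ∨ (¬a ⊃ b)) ∨ ((a ∨ c) ⊃ (¬c ∨ b)) = 4 ∨ 4 = 4
¬(((a ⊃ (c ≡ a)) ∨ (¬a ⊃ b)) ∨ ((a ∨ c) ⊃ (¬c ∨ b))) = ¬4 = 0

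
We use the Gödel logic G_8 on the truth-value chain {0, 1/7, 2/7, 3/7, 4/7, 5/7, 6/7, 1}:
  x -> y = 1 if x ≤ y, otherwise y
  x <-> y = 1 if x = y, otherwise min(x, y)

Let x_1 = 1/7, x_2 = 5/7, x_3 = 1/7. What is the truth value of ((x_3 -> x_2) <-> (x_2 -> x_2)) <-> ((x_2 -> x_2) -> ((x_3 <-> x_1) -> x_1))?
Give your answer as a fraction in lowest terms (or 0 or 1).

x_3 -> x_2 = 1/7 -> 5/7 = 1
x_2 -> x_2 = 5/7 -> 5/7 = 1
(x_3 -> x_2) <-> (x_2 -> x_2) = 1 <-> 1 = 1
x_2 -> x_2 = 5/7 -> 5/7 = 1
x_3 <-> x_1 = 1/7 <-> 1/7 = 1
(x_3 <-> x_1) -> x_1 = 1 -> 1/7 = 1/7
(x_2 -> x_2) -> ((x_3 <-> x_1) -> x_1) = 1 -> 1/7 = 1/7
((x_3 -> x_2) <-> (x_2 -> x_2)) <-> ((x_2 -> x_2) -> ((x_3 <-> x_1) -> x_1)) = 1 <-> 1/7 = 1/7

1/7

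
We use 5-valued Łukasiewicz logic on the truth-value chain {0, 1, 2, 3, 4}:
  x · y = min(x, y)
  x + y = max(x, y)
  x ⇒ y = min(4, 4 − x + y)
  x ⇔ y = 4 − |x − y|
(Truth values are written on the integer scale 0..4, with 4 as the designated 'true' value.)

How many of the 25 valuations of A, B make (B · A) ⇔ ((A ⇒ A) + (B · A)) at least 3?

4

value 4: 1 assignment (counts)
value 3: 3 assignments (counts)
value 2: 5 assignments
value 1: 7 assignments
value 0: 9 assignments
So 4 of the 25 assignments meet the threshold.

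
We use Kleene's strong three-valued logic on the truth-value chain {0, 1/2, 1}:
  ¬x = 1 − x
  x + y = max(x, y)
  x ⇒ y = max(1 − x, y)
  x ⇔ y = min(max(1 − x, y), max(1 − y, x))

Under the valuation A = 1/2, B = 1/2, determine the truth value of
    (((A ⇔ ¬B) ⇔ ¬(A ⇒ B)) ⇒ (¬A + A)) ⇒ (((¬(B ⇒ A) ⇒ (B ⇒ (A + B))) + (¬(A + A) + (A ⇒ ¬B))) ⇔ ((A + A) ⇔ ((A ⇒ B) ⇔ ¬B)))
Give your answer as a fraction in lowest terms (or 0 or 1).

¬B = ¬1/2 = 1/2
A ⇔ ¬B = 1/2 ⇔ 1/2 = 1/2
A ⇒ B = 1/2 ⇒ 1/2 = 1/2
¬(A ⇒ B) = ¬1/2 = 1/2
(A ⇔ ¬B) ⇔ ¬(A ⇒ B) = 1/2 ⇔ 1/2 = 1/2
¬A = ¬1/2 = 1/2
¬A + A = 1/2 + 1/2 = 1/2
((A ⇔ ¬B) ⇔ ¬(A ⇒ B)) ⇒ (¬A + A) = 1/2 ⇒ 1/2 = 1/2
B ⇒ A = 1/2 ⇒ 1/2 = 1/2
¬(B ⇒ A) = ¬1/2 = 1/2
A + B = 1/2 + 1/2 = 1/2
B ⇒ (A + B) = 1/2 ⇒ 1/2 = 1/2
¬(B ⇒ A) ⇒ (B ⇒ (A + B)) = 1/2 ⇒ 1/2 = 1/2
A + A = 1/2 + 1/2 = 1/2
¬(A + A) = ¬1/2 = 1/2
¬B = ¬1/2 = 1/2
A ⇒ ¬B = 1/2 ⇒ 1/2 = 1/2
¬(A + A) + (A ⇒ ¬B) = 1/2 + 1/2 = 1/2
(¬(B ⇒ A) ⇒ (B ⇒ (A + B))) + (¬(A + A) + (A ⇒ ¬B)) = 1/2 + 1/2 = 1/2
A + A = 1/2 + 1/2 = 1/2
A ⇒ B = 1/2 ⇒ 1/2 = 1/2
¬B = ¬1/2 = 1/2
(A ⇒ B) ⇔ ¬B = 1/2 ⇔ 1/2 = 1/2
(A + A) ⇔ ((A ⇒ B) ⇔ ¬B) = 1/2 ⇔ 1/2 = 1/2
((¬(B ⇒ A) ⇒ (B ⇒ (A + B))) + (¬(A + A) + (A ⇒ ¬B))) ⇔ ((A + A) ⇔ ((A ⇒ B) ⇔ ¬B)) = 1/2 ⇔ 1/2 = 1/2
(((A ⇔ ¬B) ⇔ ¬(A ⇒ B)) ⇒ (¬A + A)) ⇒ (((¬(B ⇒ A) ⇒ (B ⇒ (A + B))) + (¬(A + A) + (A ⇒ ¬B))) ⇔ ((A + A) ⇔ ((A ⇒ B) ⇔ ¬B))) = 1/2 ⇒ 1/2 = 1/2

1/2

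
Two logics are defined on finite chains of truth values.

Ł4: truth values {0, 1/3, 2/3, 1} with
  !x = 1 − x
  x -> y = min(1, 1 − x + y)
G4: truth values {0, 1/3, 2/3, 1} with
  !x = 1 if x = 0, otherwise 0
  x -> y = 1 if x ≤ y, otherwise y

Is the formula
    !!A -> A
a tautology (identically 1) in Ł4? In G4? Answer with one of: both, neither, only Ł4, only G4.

only Ł4

In Ł4: every assignment gives 1 — tautology.
In G4: at A = 1/3 the value is 1/3 — not a tautology.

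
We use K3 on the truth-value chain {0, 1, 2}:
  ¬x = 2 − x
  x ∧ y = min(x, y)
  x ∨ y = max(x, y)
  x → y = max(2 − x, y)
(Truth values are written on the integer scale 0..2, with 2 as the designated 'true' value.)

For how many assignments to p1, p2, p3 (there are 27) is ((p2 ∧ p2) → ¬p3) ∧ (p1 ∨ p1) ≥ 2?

5

value 2: 5 assignments (counts)
value 1: 11 assignments
value 0: 11 assignments
So 5 of the 27 assignments meet the threshold.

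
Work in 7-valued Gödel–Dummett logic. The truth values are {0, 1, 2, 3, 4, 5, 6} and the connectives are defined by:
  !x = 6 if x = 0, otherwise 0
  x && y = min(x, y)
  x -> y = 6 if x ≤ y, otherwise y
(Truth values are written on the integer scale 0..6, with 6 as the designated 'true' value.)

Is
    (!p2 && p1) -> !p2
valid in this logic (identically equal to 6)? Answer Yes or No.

At p1 = 0, p2 = 2, for instance:
!p2 = !2 = 0
!p2 && p1 = 0 && 0 = 0
(!p2 && p1) -> !p2 = 0 -> 0 = 6
and checking the remaining 48 assignments likewise gives ≥ 6 in every case.

Yes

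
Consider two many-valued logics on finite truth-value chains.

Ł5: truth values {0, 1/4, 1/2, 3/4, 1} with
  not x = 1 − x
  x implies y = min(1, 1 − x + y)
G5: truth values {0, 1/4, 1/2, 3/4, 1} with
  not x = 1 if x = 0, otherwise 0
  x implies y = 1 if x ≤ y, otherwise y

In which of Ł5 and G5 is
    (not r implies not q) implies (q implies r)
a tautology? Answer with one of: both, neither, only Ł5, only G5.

only Ł5

In Ł5: every assignment gives 1 — tautology.
In G5: at q = 1/2, r = 1/4 the value is 1/4 — not a tautology.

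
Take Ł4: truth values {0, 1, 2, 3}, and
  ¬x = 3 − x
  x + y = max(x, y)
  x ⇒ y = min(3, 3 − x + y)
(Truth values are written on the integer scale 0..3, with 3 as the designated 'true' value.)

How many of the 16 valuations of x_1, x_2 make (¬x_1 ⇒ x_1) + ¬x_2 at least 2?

x_1 = 0, x_2 = 0 ↦ 3  ≥
x_1 = 0, x_2 = 1 ↦ 2  ≥
x_1 = 0, x_2 = 2 ↦ 1  <
x_1 = 0, x_2 = 3 ↦ 0  <
x_1 = 1, x_2 = 0 ↦ 3  ≥
x_1 = 1, x_2 = 1 ↦ 2  ≥
x_1 = 1, x_2 = 2 ↦ 2  ≥
x_1 = 1, x_2 = 3 ↦ 2  ≥
x_1 = 2, x_2 = 0 ↦ 3  ≥
x_1 = 2, x_2 = 1 ↦ 3  ≥
x_1 = 2, x_2 = 2 ↦ 3  ≥
x_1 = 2, x_2 = 3 ↦ 3  ≥
x_1 = 3, x_2 = 0 ↦ 3  ≥
x_1 = 3, x_2 = 1 ↦ 3  ≥
x_1 = 3, x_2 = 2 ↦ 3  ≥
x_1 = 3, x_2 = 3 ↦ 3  ≥
So 14 of the 16 assignments meet the threshold.

14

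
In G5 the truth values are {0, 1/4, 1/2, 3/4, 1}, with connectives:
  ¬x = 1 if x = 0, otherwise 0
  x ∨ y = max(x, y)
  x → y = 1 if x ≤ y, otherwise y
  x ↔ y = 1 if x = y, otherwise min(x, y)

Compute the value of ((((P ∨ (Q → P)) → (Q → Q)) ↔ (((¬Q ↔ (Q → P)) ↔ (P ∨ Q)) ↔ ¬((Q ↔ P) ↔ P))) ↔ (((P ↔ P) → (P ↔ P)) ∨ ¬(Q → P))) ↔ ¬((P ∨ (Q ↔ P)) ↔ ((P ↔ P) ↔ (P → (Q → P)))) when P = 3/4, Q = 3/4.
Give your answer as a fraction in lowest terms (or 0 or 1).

0

Q → P = 3/4 → 3/4 = 1
P ∨ (Q → P) = 3/4 ∨ 1 = 1
Q → Q = 3/4 → 3/4 = 1
(P ∨ (Q → P)) → (Q → Q) = 1 → 1 = 1
¬Q = ¬3/4 = 0
Q → P = 3/4 → 3/4 = 1
¬Q ↔ (Q → P) = 0 ↔ 1 = 0
P ∨ Q = 3/4 ∨ 3/4 = 3/4
(¬Q ↔ (Q → P)) ↔ (P ∨ Q) = 0 ↔ 3/4 = 0
Q ↔ P = 3/4 ↔ 3/4 = 1
(Q ↔ P) ↔ P = 1 ↔ 3/4 = 3/4
¬((Q ↔ P) ↔ P) = ¬3/4 = 0
((¬Q ↔ (Q → P)) ↔ (P ∨ Q)) ↔ ¬((Q ↔ P) ↔ P) = 0 ↔ 0 = 1
((P ∨ (Q → P)) → (Q → Q)) ↔ (((¬Q ↔ (Q → P)) ↔ (P ∨ Q)) ↔ ¬((Q ↔ P) ↔ P)) = 1 ↔ 1 = 1
P ↔ P = 3/4 ↔ 3/4 = 1
P ↔ P = 3/4 ↔ 3/4 = 1
(P ↔ P) → (P ↔ P) = 1 → 1 = 1
Q → P = 3/4 → 3/4 = 1
¬(Q → P) = ¬1 = 0
((P ↔ P) → (P ↔ P)) ∨ ¬(Q → P) = 1 ∨ 0 = 1
(((P ∨ (Q → P)) → (Q → Q)) ↔ (((¬Q ↔ (Q → P)) ↔ (P ∨ Q)) ↔ ¬((Q ↔ P) ↔ P))) ↔ (((P ↔ P) → (P ↔ P)) ∨ ¬(Q → P)) = 1 ↔ 1 = 1
Q ↔ P = 3/4 ↔ 3/4 = 1
P ∨ (Q ↔ P) = 3/4 ∨ 1 = 1
P ↔ P = 3/4 ↔ 3/4 = 1
Q → P = 3/4 → 3/4 = 1
P → (Q → P) = 3/4 → 1 = 1
(P ↔ P) ↔ (P → (Q → P)) = 1 ↔ 1 = 1
(P ∨ (Q ↔ P)) ↔ ((P ↔ P) ↔ (P → (Q → P))) = 1 ↔ 1 = 1
¬((P ∨ (Q ↔ P)) ↔ ((P ↔ P) ↔ (P → (Q → P)))) = ¬1 = 0
((((P ∨ (Q → P)) → (Q → Q)) ↔ (((¬Q ↔ (Q → P)) ↔ (P ∨ Q)) ↔ ¬((Q ↔ P) ↔ P))) ↔ (((P ↔ P) → (P ↔ P)) ∨ ¬(Q → P))) ↔ ¬((P ∨ (Q ↔ P)) ↔ ((P ↔ P) ↔ (P → (Q → P)))) = 1 ↔ 0 = 0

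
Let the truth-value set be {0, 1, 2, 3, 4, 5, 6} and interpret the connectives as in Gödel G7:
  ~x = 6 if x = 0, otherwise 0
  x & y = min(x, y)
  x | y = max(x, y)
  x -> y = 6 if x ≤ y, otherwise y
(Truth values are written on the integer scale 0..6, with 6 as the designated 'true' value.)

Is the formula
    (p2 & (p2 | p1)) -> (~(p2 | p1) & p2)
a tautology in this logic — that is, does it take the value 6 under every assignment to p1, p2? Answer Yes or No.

No

Counterexample: take p1 = 0, p2 = 1.
p2 | p1 = 1 | 0 = 1
p2 & (p2 | p1) = 1 & 1 = 1
p2 | p1 = 1 | 0 = 1
~(p2 | p1) = ~1 = 0
~(p2 | p1) & p2 = 0 & 1 = 0
(p2 & (p2 | p1)) -> (~(p2 | p1) & p2) = 1 -> 0 = 0
This gives 0 ≠ 6.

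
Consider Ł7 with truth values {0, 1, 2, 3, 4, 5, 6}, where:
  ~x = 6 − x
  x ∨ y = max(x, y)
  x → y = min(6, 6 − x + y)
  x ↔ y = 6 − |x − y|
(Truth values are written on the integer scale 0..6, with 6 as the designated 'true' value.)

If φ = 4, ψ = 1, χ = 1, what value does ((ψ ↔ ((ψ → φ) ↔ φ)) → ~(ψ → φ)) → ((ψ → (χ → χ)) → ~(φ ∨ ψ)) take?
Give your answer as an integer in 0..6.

5

ψ → φ = 1 → 4 = 6
(ψ → φ) ↔ φ = 6 ↔ 4 = 4
ψ ↔ ((ψ → φ) ↔ φ) = 1 ↔ 4 = 3
ψ → φ = 1 → 4 = 6
~(ψ → φ) = ~6 = 0
(ψ ↔ ((ψ → φ) ↔ φ)) → ~(ψ → φ) = 3 → 0 = 3
χ → χ = 1 → 1 = 6
ψ → (χ → χ) = 1 → 6 = 6
φ ∨ ψ = 4 ∨ 1 = 4
~(φ ∨ ψ) = ~4 = 2
(ψ → (χ → χ)) → ~(φ ∨ ψ) = 6 → 2 = 2
((ψ ↔ ((ψ → φ) ↔ φ)) → ~(ψ → φ)) → ((ψ → (χ → χ)) → ~(φ ∨ ψ)) = 3 → 2 = 5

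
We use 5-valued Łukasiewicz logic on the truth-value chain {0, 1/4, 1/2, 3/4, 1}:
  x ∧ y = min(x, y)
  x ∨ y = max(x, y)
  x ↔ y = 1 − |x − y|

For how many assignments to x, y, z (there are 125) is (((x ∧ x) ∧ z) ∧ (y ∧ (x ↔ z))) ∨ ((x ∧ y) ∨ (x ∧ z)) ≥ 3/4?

32

value 1: 9 assignments (counts)
value 3/4: 23 assignments (counts)
value 1/2: 31 assignments
value 1/4: 33 assignments
value 0: 29 assignments
So 32 of the 125 assignments meet the threshold.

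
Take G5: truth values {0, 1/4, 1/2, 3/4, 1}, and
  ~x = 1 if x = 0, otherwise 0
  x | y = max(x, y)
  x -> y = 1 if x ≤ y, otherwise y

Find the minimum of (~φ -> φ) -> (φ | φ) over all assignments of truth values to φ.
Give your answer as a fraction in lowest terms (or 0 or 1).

Take φ = 1/4:
~φ = ~1/4 = 0
~φ -> φ = 0 -> 1/4 = 1
φ | φ = 1/4 | 1/4 = 1/4
(~φ -> φ) -> (φ | φ) = 1 -> 1/4 = 1/4
No assignment yields a value below 1/4, so this is the minimum.

1/4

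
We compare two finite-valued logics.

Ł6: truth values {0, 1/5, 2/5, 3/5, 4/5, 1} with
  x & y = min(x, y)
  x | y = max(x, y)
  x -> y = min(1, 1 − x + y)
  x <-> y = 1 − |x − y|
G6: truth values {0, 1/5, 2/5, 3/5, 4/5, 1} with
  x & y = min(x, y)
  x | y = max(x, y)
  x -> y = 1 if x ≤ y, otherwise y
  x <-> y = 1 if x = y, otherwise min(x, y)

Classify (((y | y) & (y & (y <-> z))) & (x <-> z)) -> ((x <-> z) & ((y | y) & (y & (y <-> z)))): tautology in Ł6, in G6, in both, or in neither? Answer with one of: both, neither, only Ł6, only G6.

In Ł6: every assignment gives 1 — tautology.
In G6: every assignment gives 1 — tautology.

both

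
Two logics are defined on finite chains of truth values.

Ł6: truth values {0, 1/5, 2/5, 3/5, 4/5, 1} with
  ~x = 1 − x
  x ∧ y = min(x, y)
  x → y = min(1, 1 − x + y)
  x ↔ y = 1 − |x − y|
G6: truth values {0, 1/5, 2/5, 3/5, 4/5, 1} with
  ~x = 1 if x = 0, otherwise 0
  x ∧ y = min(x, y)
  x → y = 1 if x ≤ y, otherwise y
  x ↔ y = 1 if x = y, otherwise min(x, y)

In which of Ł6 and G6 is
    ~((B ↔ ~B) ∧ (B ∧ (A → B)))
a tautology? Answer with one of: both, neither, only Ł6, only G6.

only G6

In Ł6: at A = 0, B = 1/5 the value is 4/5 — not a tautology.
In G6: every assignment gives 1 — tautology.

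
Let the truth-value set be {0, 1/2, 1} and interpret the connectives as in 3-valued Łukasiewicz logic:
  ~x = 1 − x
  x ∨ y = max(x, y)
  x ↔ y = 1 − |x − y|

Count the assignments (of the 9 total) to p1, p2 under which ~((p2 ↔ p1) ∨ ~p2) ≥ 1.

1

p1 = 0, p2 = 0 ↦ 0  <
p1 = 0, p2 = 1/2 ↦ 1/2  <
p1 = 0, p2 = 1 ↦ 1  ≥
p1 = 1/2, p2 = 0 ↦ 0  <
p1 = 1/2, p2 = 1/2 ↦ 0  <
p1 = 1/2, p2 = 1 ↦ 1/2  <
p1 = 1, p2 = 0 ↦ 0  <
p1 = 1, p2 = 1/2 ↦ 1/2  <
p1 = 1, p2 = 1 ↦ 0  <
So 1 of the 9 assignments meets the threshold.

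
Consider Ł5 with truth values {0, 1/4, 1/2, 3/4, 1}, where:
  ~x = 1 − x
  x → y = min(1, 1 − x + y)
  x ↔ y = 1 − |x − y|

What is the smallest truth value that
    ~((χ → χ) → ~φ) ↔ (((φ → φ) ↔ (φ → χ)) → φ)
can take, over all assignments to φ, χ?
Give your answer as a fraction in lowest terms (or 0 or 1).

1/2

Take φ = 1/2, χ = 0:
χ → χ = 0 → 0 = 1
~φ = ~1/2 = 1/2
(χ → χ) → ~φ = 1 → 1/2 = 1/2
~((χ → χ) → ~φ) = ~1/2 = 1/2
φ → φ = 1/2 → 1/2 = 1
φ → χ = 1/2 → 0 = 1/2
(φ → φ) ↔ (φ → χ) = 1 ↔ 1/2 = 1/2
((φ → φ) ↔ (φ → χ)) → φ = 1/2 → 1/2 = 1
~((χ → χ) → ~φ) ↔ (((φ → φ) ↔ (φ → χ)) → φ) = 1/2 ↔ 1 = 1/2
No assignment yields a value below 1/2, so this is the minimum.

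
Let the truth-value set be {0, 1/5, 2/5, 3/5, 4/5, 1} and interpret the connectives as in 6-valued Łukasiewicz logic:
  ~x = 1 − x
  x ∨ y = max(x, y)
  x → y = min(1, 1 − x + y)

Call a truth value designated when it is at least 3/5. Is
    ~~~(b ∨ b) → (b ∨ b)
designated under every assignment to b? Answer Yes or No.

No

Counterexample: take b = 0.
b ∨ b = 0 ∨ 0 = 0
~(b ∨ b) = ~0 = 1
~~(b ∨ b) = ~1 = 0
~~~(b ∨ b) = ~0 = 1
b ∨ b = 0 ∨ 0 = 0
~~~(b ∨ b) → (b ∨ b) = 1 → 0 = 0
This gives 0, which is below 3/5.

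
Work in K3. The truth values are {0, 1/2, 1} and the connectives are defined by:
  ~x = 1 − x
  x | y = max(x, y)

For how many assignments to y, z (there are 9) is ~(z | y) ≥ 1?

1

y = 0, z = 0 ↦ 1  ≥
y = 0, z = 1/2 ↦ 1/2  <
y = 0, z = 1 ↦ 0  <
y = 1/2, z = 0 ↦ 1/2  <
y = 1/2, z = 1/2 ↦ 1/2  <
y = 1/2, z = 1 ↦ 0  <
y = 1, z = 0 ↦ 0  <
y = 1, z = 1/2 ↦ 0  <
y = 1, z = 1 ↦ 0  <
So 1 of the 9 assignments meets the threshold.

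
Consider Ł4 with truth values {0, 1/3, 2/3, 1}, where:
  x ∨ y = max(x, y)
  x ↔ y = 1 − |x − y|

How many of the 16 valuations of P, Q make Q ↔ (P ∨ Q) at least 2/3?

P = 0, Q = 0 ↦ 1  ≥
P = 0, Q = 1/3 ↦ 1  ≥
P = 0, Q = 2/3 ↦ 1  ≥
P = 0, Q = 1 ↦ 1  ≥
P = 1/3, Q = 0 ↦ 2/3  ≥
P = 1/3, Q = 1/3 ↦ 1  ≥
P = 1/3, Q = 2/3 ↦ 1  ≥
P = 1/3, Q = 1 ↦ 1  ≥
P = 2/3, Q = 0 ↦ 1/3  <
P = 2/3, Q = 1/3 ↦ 2/3  ≥
P = 2/3, Q = 2/3 ↦ 1  ≥
P = 2/3, Q = 1 ↦ 1  ≥
P = 1, Q = 0 ↦ 0  <
P = 1, Q = 1/3 ↦ 1/3  <
P = 1, Q = 2/3 ↦ 2/3  ≥
P = 1, Q = 1 ↦ 1  ≥
So 13 of the 16 assignments meet the threshold.

13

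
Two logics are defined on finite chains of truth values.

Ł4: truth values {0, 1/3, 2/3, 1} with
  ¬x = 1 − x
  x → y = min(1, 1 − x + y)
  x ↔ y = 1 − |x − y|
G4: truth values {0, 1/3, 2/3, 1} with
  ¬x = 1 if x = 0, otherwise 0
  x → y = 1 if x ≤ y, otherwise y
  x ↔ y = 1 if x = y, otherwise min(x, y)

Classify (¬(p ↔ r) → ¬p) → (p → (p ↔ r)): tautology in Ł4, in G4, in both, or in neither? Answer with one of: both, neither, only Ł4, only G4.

In Ł4: every assignment gives 1 — tautology.
In G4: at p = 2/3, r = 1/3 the value is 1/3 — not a tautology.

only Ł4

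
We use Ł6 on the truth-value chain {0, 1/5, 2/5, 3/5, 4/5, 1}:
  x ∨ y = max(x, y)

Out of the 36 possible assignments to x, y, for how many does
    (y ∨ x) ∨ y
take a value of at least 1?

value 1: 11 assignments (counts)
value 4/5: 9 assignments
value 3/5: 7 assignments
value 2/5: 5 assignments
value 1/5: 3 assignments
value 0: 1 assignment
So 11 of the 36 assignments meet the threshold.

11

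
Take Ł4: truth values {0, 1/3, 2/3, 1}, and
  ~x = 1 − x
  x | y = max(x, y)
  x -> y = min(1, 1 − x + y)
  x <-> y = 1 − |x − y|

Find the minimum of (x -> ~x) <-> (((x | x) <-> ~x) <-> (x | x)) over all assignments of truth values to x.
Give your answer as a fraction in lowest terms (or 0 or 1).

Take x = 1/3:
~x = ~1/3 = 2/3
x -> ~x = 1/3 -> 2/3 = 1
x | x = 1/3 | 1/3 = 1/3
~x = ~1/3 = 2/3
(x | x) <-> ~x = 1/3 <-> 2/3 = 2/3
x | x = 1/3 | 1/3 = 1/3
((x | x) <-> ~x) <-> (x | x) = 2/3 <-> 1/3 = 2/3
(x -> ~x) <-> (((x | x) <-> ~x) <-> (x | x)) = 1 <-> 2/3 = 2/3
No assignment yields a value below 2/3, so this is the minimum.

2/3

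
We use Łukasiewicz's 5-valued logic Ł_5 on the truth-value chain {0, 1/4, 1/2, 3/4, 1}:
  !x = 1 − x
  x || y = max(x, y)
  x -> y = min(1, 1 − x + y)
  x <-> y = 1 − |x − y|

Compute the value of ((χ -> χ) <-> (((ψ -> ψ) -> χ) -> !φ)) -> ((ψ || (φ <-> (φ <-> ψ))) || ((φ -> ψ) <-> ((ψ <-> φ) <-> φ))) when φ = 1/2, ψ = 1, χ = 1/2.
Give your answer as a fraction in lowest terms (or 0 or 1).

χ -> χ = 1/2 -> 1/2 = 1
ψ -> ψ = 1 -> 1 = 1
(ψ -> ψ) -> χ = 1 -> 1/2 = 1/2
!φ = !1/2 = 1/2
((ψ -> ψ) -> χ) -> !φ = 1/2 -> 1/2 = 1
(χ -> χ) <-> (((ψ -> ψ) -> χ) -> !φ) = 1 <-> 1 = 1
φ <-> ψ = 1/2 <-> 1 = 1/2
φ <-> (φ <-> ψ) = 1/2 <-> 1/2 = 1
ψ || (φ <-> (φ <-> ψ)) = 1 || 1 = 1
φ -> ψ = 1/2 -> 1 = 1
ψ <-> φ = 1 <-> 1/2 = 1/2
(ψ <-> φ) <-> φ = 1/2 <-> 1/2 = 1
(φ -> ψ) <-> ((ψ <-> φ) <-> φ) = 1 <-> 1 = 1
(ψ || (φ <-> (φ <-> ψ))) || ((φ -> ψ) <-> ((ψ <-> φ) <-> φ)) = 1 || 1 = 1
((χ -> χ) <-> (((ψ -> ψ) -> χ) -> !φ)) -> ((ψ || (φ <-> (φ <-> ψ))) || ((φ -> ψ) <-> ((ψ <-> φ) <-> φ))) = 1 -> 1 = 1

1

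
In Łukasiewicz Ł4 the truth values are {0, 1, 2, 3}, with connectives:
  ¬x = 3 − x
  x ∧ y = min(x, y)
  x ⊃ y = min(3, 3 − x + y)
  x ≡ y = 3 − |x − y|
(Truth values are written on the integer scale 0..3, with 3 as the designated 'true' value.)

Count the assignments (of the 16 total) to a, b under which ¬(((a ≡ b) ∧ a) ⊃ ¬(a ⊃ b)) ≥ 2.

a = 0, b = 0 ↦ 0  <
a = 0, b = 1 ↦ 0  <
a = 0, b = 2 ↦ 0  <
a = 0, b = 3 ↦ 0  <
a = 1, b = 0 ↦ 0  <
a = 1, b = 1 ↦ 1  <
a = 1, b = 2 ↦ 1  <
a = 1, b = 3 ↦ 1  <
a = 2, b = 0 ↦ 0  <
a = 2, b = 1 ↦ 1  <
a = 2, b = 2 ↦ 2  ≥
a = 2, b = 3 ↦ 2  ≥
a = 3, b = 0 ↦ 0  <
a = 3, b = 1 ↦ 0  <
a = 3, b = 2 ↦ 1  <
a = 3, b = 3 ↦ 3  ≥
So 3 of the 16 assignments meet the threshold.

3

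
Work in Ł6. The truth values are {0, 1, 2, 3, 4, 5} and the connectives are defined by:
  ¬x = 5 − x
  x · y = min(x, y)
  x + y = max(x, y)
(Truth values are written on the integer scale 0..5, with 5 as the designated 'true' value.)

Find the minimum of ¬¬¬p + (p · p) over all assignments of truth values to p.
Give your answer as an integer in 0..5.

Take p = 2:
¬p = ¬2 = 3
¬¬p = ¬3 = 2
¬¬¬p = ¬2 = 3
p · p = 2 · 2 = 2
¬¬¬p + (p · p) = 3 + 2 = 3
No assignment yields a value below 3, so this is the minimum.

3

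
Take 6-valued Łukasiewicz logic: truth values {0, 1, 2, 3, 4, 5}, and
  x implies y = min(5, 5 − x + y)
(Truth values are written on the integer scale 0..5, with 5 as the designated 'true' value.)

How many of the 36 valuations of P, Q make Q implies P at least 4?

value 5: 21 assignments (counts)
value 4: 5 assignments (counts)
value 3: 4 assignments
value 2: 3 assignments
value 1: 2 assignments
value 0: 1 assignment
So 26 of the 36 assignments meet the threshold.

26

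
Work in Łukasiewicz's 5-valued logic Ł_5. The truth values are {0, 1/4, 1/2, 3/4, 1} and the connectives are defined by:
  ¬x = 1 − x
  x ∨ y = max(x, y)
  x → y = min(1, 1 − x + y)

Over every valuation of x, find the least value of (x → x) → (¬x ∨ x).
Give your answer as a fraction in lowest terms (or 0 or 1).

1/2

Take x = 1/2:
x → x = 1/2 → 1/2 = 1
¬x = ¬1/2 = 1/2
¬x ∨ x = 1/2 ∨ 1/2 = 1/2
(x → x) → (¬x ∨ x) = 1 → 1/2 = 1/2
No assignment yields a value below 1/2, so this is the minimum.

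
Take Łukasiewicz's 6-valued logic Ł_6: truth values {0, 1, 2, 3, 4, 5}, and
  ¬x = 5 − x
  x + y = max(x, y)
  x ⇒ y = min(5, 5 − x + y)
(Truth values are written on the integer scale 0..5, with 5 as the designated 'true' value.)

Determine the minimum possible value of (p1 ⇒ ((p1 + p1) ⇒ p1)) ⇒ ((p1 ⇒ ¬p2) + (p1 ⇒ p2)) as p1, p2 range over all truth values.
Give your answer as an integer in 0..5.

3

Take p1 = 5, p2 = 2:
p1 + p1 = 5 + 5 = 5
(p1 + p1) ⇒ p1 = 5 ⇒ 5 = 5
p1 ⇒ ((p1 + p1) ⇒ p1) = 5 ⇒ 5 = 5
¬p2 = ¬2 = 3
p1 ⇒ ¬p2 = 5 ⇒ 3 = 3
p1 ⇒ p2 = 5 ⇒ 2 = 2
(p1 ⇒ ¬p2) + (p1 ⇒ p2) = 3 + 2 = 3
(p1 ⇒ ((p1 + p1) ⇒ p1)) ⇒ ((p1 ⇒ ¬p2) + (p1 ⇒ p2)) = 5 ⇒ 3 = 3
No assignment yields a value below 3, so this is the minimum.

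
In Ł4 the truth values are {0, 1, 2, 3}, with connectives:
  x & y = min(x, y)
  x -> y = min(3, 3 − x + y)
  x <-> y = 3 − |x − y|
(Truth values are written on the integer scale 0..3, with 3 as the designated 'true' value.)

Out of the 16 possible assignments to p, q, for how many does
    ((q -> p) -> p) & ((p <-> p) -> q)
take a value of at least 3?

p = 0, q = 0 ↦ 0  <
p = 0, q = 1 ↦ 1  <
p = 0, q = 2 ↦ 2  <
p = 0, q = 3 ↦ 3  ≥
p = 1, q = 0 ↦ 0  <
p = 1, q = 1 ↦ 1  <
p = 1, q = 2 ↦ 2  <
p = 1, q = 3 ↦ 3  ≥
p = 2, q = 0 ↦ 0  <
p = 2, q = 1 ↦ 1  <
p = 2, q = 2 ↦ 2  <
p = 2, q = 3 ↦ 3  ≥
p = 3, q = 0 ↦ 0  <
p = 3, q = 1 ↦ 1  <
p = 3, q = 2 ↦ 2  <
p = 3, q = 3 ↦ 3  ≥
So 4 of the 16 assignments meet the threshold.

4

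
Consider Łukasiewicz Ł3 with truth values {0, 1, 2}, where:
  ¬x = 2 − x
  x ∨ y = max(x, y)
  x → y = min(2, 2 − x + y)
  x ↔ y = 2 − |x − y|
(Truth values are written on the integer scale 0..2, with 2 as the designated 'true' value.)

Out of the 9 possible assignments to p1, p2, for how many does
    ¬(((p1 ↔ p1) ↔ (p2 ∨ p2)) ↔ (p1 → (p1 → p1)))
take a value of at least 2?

3

p1 = 0, p2 = 0 ↦ 2  ≥
p1 = 0, p2 = 1 ↦ 1  <
p1 = 0, p2 = 2 ↦ 0  <
p1 = 1, p2 = 0 ↦ 2  ≥
p1 = 1, p2 = 1 ↦ 1  <
p1 = 1, p2 = 2 ↦ 0  <
p1 = 2, p2 = 0 ↦ 2  ≥
p1 = 2, p2 = 1 ↦ 1  <
p1 = 2, p2 = 2 ↦ 0  <
So 3 of the 9 assignments meet the threshold.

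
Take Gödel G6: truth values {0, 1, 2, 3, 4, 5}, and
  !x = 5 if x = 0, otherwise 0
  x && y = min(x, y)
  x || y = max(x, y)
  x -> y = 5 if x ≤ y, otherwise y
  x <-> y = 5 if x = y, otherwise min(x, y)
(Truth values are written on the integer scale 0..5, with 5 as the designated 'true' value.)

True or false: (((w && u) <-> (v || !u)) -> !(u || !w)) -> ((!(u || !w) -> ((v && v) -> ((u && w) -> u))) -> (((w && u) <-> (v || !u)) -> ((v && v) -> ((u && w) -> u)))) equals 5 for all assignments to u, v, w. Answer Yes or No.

At u = 4, v = 1, w = 5, for instance:
w && u = 5 && 4 = 4
!u = !4 = 0
v || !u = 1 || 0 = 1
(w && u) <-> (v || !u) = 4 <-> 1 = 1
!w = !5 = 0
u || !w = 4 || 0 = 4
!(u || !w) = !4 = 0
((w && u) <-> (v || !u)) -> !(u || !w) = 1 -> 0 = 0
v && v = 1 && 1 = 1
u && w = 4 && 5 = 4
(u && w) -> u = 4 -> 4 = 5
(v && v) -> ((u && w) -> u) = 1 -> 5 = 5
!(u || !w) -> ((v && v) -> ((u && w) -> u)) = 0 -> 5 = 5
((w && u) <-> (v || !u)) -> ((v && v) -> ((u && w) -> u)) = 1 -> 5 = 5
(!(u || !w) -> ((v && v) -> ((u && w) -> u))) -> (((w && u) <-> (v || !u)) -> ((v && v) -> ((u && w) -> u))) = 5 -> 5 = 5
(((w && u) <-> (v || !u)) -> !(u || !w)) -> ((!(u || !w) -> ((v && v) -> ((u && w) -> u))) -> (((w && u) <-> (v || !u)) -> ((v && v) -> ((u && w) -> u)))) = 0 -> 5 = 5
and checking the remaining 215 assignments likewise gives ≥ 5 in every case.

Yes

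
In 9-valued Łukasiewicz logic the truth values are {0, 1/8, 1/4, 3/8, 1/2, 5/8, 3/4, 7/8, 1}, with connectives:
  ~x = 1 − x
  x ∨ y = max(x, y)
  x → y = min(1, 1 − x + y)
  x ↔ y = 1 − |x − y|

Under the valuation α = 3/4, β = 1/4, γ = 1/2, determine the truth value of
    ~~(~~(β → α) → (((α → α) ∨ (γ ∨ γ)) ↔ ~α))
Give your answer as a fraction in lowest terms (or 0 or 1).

β → α = 1/4 → 3/4 = 1
~(β → α) = ~1 = 0
~~(β → α) = ~0 = 1
α → α = 3/4 → 3/4 = 1
γ ∨ γ = 1/2 ∨ 1/2 = 1/2
(α → α) ∨ (γ ∨ γ) = 1 ∨ 1/2 = 1
~α = ~3/4 = 1/4
((α → α) ∨ (γ ∨ γ)) ↔ ~α = 1 ↔ 1/4 = 1/4
~~(β → α) → (((α → α) ∨ (γ ∨ γ)) ↔ ~α) = 1 → 1/4 = 1/4
~(~~(β → α) → (((α → α) ∨ (γ ∨ γ)) ↔ ~α)) = ~1/4 = 3/4
~~(~~(β → α) → (((α → α) ∨ (γ ∨ γ)) ↔ ~α)) = ~3/4 = 1/4

1/4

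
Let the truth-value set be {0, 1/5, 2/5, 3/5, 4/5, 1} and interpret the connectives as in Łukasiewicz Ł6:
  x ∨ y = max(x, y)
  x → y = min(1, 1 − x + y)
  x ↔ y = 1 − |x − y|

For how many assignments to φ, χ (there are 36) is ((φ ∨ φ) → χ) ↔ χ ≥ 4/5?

20

value 1: 11 assignments (counts)
value 4/5: 9 assignments (counts)
value 3/5: 7 assignments
value 2/5: 5 assignments
value 1/5: 3 assignments
value 0: 1 assignment
So 20 of the 36 assignments meet the threshold.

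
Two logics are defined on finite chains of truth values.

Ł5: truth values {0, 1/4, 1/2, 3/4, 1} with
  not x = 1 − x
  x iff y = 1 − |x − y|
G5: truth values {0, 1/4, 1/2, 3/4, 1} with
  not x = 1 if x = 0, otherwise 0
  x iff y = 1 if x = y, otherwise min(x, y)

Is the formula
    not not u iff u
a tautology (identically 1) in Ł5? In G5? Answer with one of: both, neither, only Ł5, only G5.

In Ł5: every assignment gives 1 — tautology.
In G5: at u = 1/4 the value is 1/4 — not a tautology.

only Ł5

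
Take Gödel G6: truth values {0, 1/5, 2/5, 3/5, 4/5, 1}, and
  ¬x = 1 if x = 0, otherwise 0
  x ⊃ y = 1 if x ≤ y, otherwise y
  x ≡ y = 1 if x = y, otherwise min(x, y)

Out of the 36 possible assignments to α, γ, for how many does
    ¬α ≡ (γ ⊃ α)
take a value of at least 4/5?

1

value 1: 1 assignment (counts)
value 0: 35 assignments
So 1 of the 36 assignments meets the threshold.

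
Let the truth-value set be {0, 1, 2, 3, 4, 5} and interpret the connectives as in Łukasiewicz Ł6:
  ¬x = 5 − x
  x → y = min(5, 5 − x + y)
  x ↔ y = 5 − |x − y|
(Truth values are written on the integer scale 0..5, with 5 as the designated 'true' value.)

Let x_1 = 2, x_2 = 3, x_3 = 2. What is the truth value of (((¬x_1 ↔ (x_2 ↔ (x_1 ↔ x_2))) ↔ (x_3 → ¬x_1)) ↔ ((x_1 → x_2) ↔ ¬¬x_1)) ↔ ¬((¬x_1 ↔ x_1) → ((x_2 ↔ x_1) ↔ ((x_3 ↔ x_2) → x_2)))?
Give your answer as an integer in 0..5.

¬x_1 = ¬2 = 3
x_1 ↔ x_2 = 2 ↔ 3 = 4
x_2 ↔ (x_1 ↔ x_2) = 3 ↔ 4 = 4
¬x_1 ↔ (x_2 ↔ (x_1 ↔ x_2)) = 3 ↔ 4 = 4
¬x_1 = ¬2 = 3
x_3 → ¬x_1 = 2 → 3 = 5
(¬x_1 ↔ (x_2 ↔ (x_1 ↔ x_2))) ↔ (x_3 → ¬x_1) = 4 ↔ 5 = 4
x_1 → x_2 = 2 → 3 = 5
¬x_1 = ¬2 = 3
¬¬x_1 = ¬3 = 2
(x_1 → x_2) ↔ ¬¬x_1 = 5 ↔ 2 = 2
((¬x_1 ↔ (x_2 ↔ (x_1 ↔ x_2))) ↔ (x_3 → ¬x_1)) ↔ ((x_1 → x_2) ↔ ¬¬x_1) = 4 ↔ 2 = 3
¬x_1 = ¬2 = 3
¬x_1 ↔ x_1 = 3 ↔ 2 = 4
x_2 ↔ x_1 = 3 ↔ 2 = 4
x_3 ↔ x_2 = 2 ↔ 3 = 4
(x_3 ↔ x_2) → x_2 = 4 → 3 = 4
(x_2 ↔ x_1) ↔ ((x_3 ↔ x_2) → x_2) = 4 ↔ 4 = 5
(¬x_1 ↔ x_1) → ((x_2 ↔ x_1) ↔ ((x_3 ↔ x_2) → x_2)) = 4 → 5 = 5
¬((¬x_1 ↔ x_1) → ((x_2 ↔ x_1) ↔ ((x_3 ↔ x_2) → x_2))) = ¬5 = 0
(((¬x_1 ↔ (x_2 ↔ (x_1 ↔ x_2))) ↔ (x_3 → ¬x_1)) ↔ ((x_1 → x_2) ↔ ¬¬x_1)) ↔ ¬((¬x_1 ↔ x_1) → ((x_2 ↔ x_1) ↔ ((x_3 ↔ x_2) → x_2))) = 3 ↔ 0 = 2

2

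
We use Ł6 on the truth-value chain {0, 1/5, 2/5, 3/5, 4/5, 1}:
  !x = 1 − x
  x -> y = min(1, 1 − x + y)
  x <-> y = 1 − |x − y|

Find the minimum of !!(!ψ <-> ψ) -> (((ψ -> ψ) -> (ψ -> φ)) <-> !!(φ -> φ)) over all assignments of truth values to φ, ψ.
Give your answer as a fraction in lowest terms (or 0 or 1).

3/5

Take φ = 0, ψ = 3/5:
!ψ = !3/5 = 2/5
!ψ <-> ψ = 2/5 <-> 3/5 = 4/5
!(!ψ <-> ψ) = !4/5 = 1/5
!!(!ψ <-> ψ) = !1/5 = 4/5
ψ -> ψ = 3/5 -> 3/5 = 1
ψ -> φ = 3/5 -> 0 = 2/5
(ψ -> ψ) -> (ψ -> φ) = 1 -> 2/5 = 2/5
φ -> φ = 0 -> 0 = 1
!(φ -> φ) = !1 = 0
!!(φ -> φ) = !0 = 1
((ψ -> ψ) -> (ψ -> φ)) <-> !!(φ -> φ) = 2/5 <-> 1 = 2/5
!!(!ψ <-> ψ) -> (((ψ -> ψ) -> (ψ -> φ)) <-> !!(φ -> φ)) = 4/5 -> 2/5 = 3/5
No assignment yields a value below 3/5, so this is the minimum.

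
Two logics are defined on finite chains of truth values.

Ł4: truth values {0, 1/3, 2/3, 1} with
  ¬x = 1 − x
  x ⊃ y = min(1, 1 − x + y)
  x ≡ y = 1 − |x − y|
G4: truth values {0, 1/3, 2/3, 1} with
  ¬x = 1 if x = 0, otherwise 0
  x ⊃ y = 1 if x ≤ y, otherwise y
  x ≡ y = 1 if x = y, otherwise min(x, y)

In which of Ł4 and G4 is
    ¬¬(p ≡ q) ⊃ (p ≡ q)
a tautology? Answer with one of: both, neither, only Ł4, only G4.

In Ł4: every assignment gives 1 — tautology.
In G4: at p = 1/3, q = 2/3 the value is 1/3 — not a tautology.

only Ł4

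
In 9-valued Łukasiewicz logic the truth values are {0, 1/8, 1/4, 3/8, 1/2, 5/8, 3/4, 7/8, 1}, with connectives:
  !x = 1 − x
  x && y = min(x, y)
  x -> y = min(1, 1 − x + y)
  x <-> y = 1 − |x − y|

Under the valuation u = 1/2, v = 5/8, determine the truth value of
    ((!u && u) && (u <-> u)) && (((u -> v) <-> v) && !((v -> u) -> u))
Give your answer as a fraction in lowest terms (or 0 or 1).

3/8

!u = !1/2 = 1/2
!u && u = 1/2 && 1/2 = 1/2
u <-> u = 1/2 <-> 1/2 = 1
(!u && u) && (u <-> u) = 1/2 && 1 = 1/2
u -> v = 1/2 -> 5/8 = 1
(u -> v) <-> v = 1 <-> 5/8 = 5/8
v -> u = 5/8 -> 1/2 = 7/8
(v -> u) -> u = 7/8 -> 1/2 = 5/8
!((v -> u) -> u) = !5/8 = 3/8
((u -> v) <-> v) && !((v -> u) -> u) = 5/8 && 3/8 = 3/8
((!u && u) && (u <-> u)) && (((u -> v) <-> v) && !((v -> u) -> u)) = 1/2 && 3/8 = 3/8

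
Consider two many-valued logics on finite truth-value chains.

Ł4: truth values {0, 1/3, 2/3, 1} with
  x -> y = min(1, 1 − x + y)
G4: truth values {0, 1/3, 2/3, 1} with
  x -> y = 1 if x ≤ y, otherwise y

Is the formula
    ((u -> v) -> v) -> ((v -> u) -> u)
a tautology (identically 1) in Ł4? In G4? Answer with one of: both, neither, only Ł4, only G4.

only Ł4

In Ł4: every assignment gives 1 — tautology.
In G4: at u = 1/3, v = 0 the value is 1/3 — not a tautology.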